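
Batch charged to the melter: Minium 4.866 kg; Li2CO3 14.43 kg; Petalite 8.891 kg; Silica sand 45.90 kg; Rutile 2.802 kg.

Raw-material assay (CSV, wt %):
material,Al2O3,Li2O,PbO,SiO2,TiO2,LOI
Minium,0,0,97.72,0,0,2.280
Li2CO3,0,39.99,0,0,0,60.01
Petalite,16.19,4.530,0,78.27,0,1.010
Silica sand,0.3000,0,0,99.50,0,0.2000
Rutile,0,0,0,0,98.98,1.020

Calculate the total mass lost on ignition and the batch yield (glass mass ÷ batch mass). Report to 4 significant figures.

Mid-chain values are shown with 4-significant-digit rounding as written; all arithmetic holds full precision throughout; every reported result is rounded once only — derived quantities are carried at full precision (net glass mass, five oxide percentages, totals, yield, ignition loss) starting from the weights on 67.91 kg of glass, as they appear in the problem or answer text.
Ignition loss by material:
  Minium: 4.866 × 0.02280 = 0.1109 kg
  Li2CO3: 14.43 × 0.6001 = 8.659 kg
  Petalite: 8.891 × 0.01010 = 0.08980 kg
  Silica sand: 45.90 × 0.002000 = 0.09180 kg
  Rutile: 2.802 × 0.01020 = 0.02858 kg
Total LOI = 8.981 kg
Glass = batch − LOI = 76.89 − 8.981 = 67.91 kg

LOI loss = 8.981 kg; glass = 67.91 kg; yield = 88.32%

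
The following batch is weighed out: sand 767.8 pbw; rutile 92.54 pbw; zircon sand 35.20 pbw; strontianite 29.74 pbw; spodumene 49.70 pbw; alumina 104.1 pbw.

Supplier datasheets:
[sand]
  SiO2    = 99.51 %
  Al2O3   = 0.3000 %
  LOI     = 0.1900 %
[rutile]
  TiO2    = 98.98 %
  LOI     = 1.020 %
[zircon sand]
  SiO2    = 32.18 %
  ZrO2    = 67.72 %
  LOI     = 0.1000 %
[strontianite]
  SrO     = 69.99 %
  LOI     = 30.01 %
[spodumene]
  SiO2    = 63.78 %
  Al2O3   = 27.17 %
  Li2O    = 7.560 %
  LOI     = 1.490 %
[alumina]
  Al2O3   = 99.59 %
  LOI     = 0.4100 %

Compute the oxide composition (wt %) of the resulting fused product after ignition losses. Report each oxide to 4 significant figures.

Glass mass = 1067 pbw (batch 1079 − LOI 12.53).
Composition: SiO2 75.67%, TiO2 8.588%, ZrO2 2.235%, Al2O3 11.20%, Li2O 0.3523%, SrO 1.952%

Every computation holds full precision from first step to last — working values are displayed rounded off to 4 significant figures when written out; every reported result receives exactly one rounding — the derived quantities, which include the yield, glass mass, totals, the six compositions, LOI, are re-derived in full float precision, exactly as printed in either problem or answer, from the batch weights on 1067 pbw of glass.
What the batch supplies per oxide:
  SiO2: 767.8·0.9951 + 35.20·0.3218 + 49.70·0.6378 = 807.1 pbw
  TiO2: 92.54·0.9898 = 91.60 pbw
  ZrO2: 35.20·0.6772 = 23.84 pbw
  Al2O3: 767.8·0.003000 + 49.70·0.2717 + 104.1·0.9959 = 119.5 pbw
  Li2O: 49.70·0.07560 = 3.757 pbw
  SrO: 29.74·0.6999 = 20.82 pbw
LOI: 767.8·0.001900 + 92.54·0.01020 + 35.20·0.001000 + 29.74·0.3001 + 49.70·0.01490 + 104.1·0.004100 = 12.53 pbw
The glass mass, total less LOI, = 1079 − 12.53 = 1067 pbw (the oxide masses sum to this)
wt %: oxide over glass, times 100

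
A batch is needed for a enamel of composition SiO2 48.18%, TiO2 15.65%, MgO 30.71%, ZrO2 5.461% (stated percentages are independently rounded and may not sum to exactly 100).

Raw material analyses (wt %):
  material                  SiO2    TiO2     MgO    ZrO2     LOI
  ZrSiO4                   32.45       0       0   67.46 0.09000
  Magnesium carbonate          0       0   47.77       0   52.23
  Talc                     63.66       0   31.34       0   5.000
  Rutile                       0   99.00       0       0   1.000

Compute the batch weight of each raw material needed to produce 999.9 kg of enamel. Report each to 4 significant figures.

Working values are shown rounded off to 4 significant figures across the worked steps; every computation runs at full precision end to end; every reported number is rounded a single time; derived quantities, which include totals, the four compositions, net glass mass, the yield, LOI, are recomputed in full precision, exactly as shown in the question or the answer, from the weighed amounts on 999.9 kg of glass.
Target masses of each oxide per 999.9 kg enamel:
  SiO2: 48.18% × 999.9 = 481.8 kg
  TiO2: 15.65% × 999.9 = 156.5 kg
  MgO: 30.71% × 999.9 = 307.1 kg
  ZrO2: 5.461% × 999.9 = 54.60 kg
Balance tally, oxide-wise, working from each reported weight, per the basis as stated (sum by sum, the targets are met up to rounding of the answer):
  SiO2: 80.94·0.3245 + 715.5·0.6366 = 481.8 kg (target 481.8 kg)
  TiO2: 158.1·0.9900 = 156.5 kg (target 156.5 kg)
  MgO: 173.4·0.4777 + 715.5·0.3134 = 307.1 kg (target 307.1 kg)
  ZrO2: 80.94·0.6746 = 54.60 kg (target 54.60 kg)
Glass-mass bookkeeping: whole batch net of LOI = 999.9 kg (summing oxide targets gives 999.9 kg; versus the stated basis of 999.9 kg — differing by rounding only).
Total batch = Σ batch = 1128 kg; ignition loss, Σ(batch × LOI) = 128.0 kg; yield, glass over the total, = 88.65%.

Batch per 999.9 kg enamel:
  ZrSiO4: 80.94 kg
  Magnesium carbonate: 173.4 kg
  Talc: 715.5 kg
  Rutile: 158.1 kg
Total batch = 1128 kg; LOI loss = 128.0 kg; yield = 88.65%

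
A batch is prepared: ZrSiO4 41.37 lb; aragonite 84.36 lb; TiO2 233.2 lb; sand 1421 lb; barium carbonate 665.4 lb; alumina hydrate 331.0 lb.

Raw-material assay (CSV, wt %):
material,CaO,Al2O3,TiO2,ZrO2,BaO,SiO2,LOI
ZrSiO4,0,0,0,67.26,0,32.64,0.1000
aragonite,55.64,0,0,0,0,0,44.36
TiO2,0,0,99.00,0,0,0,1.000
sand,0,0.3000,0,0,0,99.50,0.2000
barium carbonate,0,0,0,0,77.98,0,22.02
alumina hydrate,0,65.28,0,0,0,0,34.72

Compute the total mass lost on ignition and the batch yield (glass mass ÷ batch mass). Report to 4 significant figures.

Values along the way are printed rounded off to 4 significant figures across the worked steps; all arithmetic holds full precision from start to finish — every reported number is rounded only once; the derived quantities, which include ignition loss, the yield, the six compositions, glass mass, the totals, are recomputed in exact precision, exactly as printed in the problem or the answer, from the weighed amounts for 2472 lb of glass.
LOI of each material in turn:
  ZrSiO4: 41.37 × 0.001000 = 0.04137 lb
  aragonite: 84.36 × 0.4436 = 37.42 lb
  TiO2: 233.2 × 0.01000 = 2.332 lb
  sand: 1421 × 0.002000 = 2.842 lb
  barium carbonate: 665.4 × 0.2202 = 146.5 lb
  alumina hydrate: 331.0 × 0.3472 = 114.9 lb
Total LOI = 304.1 lb
Glass = batch − LOI = 2776 − 304.1 = 2472 lb

LOI loss = 304.1 lb; glass = 2472 lb; yield = 89.05%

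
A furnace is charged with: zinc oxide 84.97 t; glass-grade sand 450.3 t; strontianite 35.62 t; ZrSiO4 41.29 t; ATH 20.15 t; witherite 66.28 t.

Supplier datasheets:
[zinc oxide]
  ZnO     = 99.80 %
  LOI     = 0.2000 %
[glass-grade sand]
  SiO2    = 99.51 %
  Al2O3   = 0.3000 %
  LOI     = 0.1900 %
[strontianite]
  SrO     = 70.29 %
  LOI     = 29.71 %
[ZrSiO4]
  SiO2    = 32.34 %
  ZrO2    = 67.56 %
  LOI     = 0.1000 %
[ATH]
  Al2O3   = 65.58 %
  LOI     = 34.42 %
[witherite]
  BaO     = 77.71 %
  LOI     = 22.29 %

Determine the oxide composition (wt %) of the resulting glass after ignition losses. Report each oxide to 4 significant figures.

Glass mass = 665.3 t (batch 698.6 − LOI 33.36).
Composition: SiO2 69.36%, Al2O3 2.189%, SrO 3.764%, BaO 7.742%, ZnO 12.75%, ZrO2 4.193%

Working values are printed, with 4-significant-digit rounding, in the printout; the whole derivation runs at full precision from start to finish — exactly one rounding goes into each reported number — all derived quantities, which include six oxide percentages, LOI, glass mass, the totals, the yield, are computed in full precision, as they appear in the question or the answer, starting from the weights on 665.3 t of glass.
Oxide-by-oxide delivered mass:
  SiO2: 450.3·0.9951 + 41.29·0.3234 = 461.4 t
  Al2O3: 450.3·0.003000 + 20.15·0.6558 = 14.57 t
  SrO: 35.62·0.7029 = 25.04 t
  BaO: 66.28·0.7771 = 51.51 t
  ZnO: 84.97·0.9980 = 84.80 t
  ZrO2: 41.29·0.6756 = 27.90 t
LOI: 84.97·0.002000 + 450.3·0.001900 + 35.62·0.2971 + 41.29·0.001000 + 20.15·0.3442 + 66.28·0.2229 = 33.36 t
batch − LOI leaves glass = 698.6 − 33.36 = 665.3 t (= Σ oxide masses)
oxide / glass × 100 gives the wt %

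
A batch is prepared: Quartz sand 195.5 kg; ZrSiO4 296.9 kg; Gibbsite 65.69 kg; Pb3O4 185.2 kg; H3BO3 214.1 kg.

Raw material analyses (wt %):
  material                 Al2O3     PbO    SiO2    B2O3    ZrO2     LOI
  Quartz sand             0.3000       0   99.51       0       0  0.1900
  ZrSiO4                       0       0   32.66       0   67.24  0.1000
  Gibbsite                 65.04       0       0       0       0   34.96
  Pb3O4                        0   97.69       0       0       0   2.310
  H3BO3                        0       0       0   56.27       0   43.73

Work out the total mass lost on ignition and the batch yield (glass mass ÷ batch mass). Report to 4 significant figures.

Values along the way are displayed, rounded to four significant figures, in the working — all arithmetic carries full precision through every step. Exactly one rounding goes into each reported number — the derived quantities, including yield, the totals, net glass mass, the five compositions, ignition loss, are re-derived from the weighed amounts for 835.9 kg of glass at exact precision as quoted within problem or answer.
Loss on ignition, line by line:
  Quartz sand: 195.5 × 0.001900 = 0.3715 kg
  ZrSiO4: 296.9 × 0.001000 = 0.2969 kg
  Gibbsite: 65.69 × 0.3496 = 22.97 kg
  Pb3O4: 185.2 × 0.02310 = 4.278 kg
  H3BO3: 214.1 × 0.4373 = 93.63 kg
Total LOI = 121.5 kg
Glass = batch − LOI = 957.4 − 121.5 = 835.9 kg

LOI loss = 121.5 kg; glass = 835.9 kg; yield = 87.31%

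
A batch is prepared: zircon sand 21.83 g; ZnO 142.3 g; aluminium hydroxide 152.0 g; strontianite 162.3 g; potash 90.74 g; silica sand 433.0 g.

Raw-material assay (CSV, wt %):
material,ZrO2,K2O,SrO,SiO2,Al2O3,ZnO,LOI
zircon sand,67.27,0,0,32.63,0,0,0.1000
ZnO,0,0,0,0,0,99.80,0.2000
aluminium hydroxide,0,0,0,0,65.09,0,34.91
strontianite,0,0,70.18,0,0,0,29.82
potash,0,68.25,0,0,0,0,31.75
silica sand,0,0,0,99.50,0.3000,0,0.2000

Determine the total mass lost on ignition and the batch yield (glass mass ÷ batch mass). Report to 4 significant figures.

In-progress results appear (rounded to 4 significant digits) within the worked lines. Every computation runs at full float precision at each step. Every reported value includes exactly one rounding. Derived quantities (yield, the totals, LOI, net glass mass, six oxide percentages) are carried in full precision using the weight values at 870.7 g of glass precisely as stated by either problem or answer.
Ignition loss by material:
  zircon sand: 21.83 × 0.001000 = 0.02183 g
  ZnO: 142.3 × 0.002000 = 0.2846 g
  aluminium hydroxide: 152.0 × 0.3491 = 53.06 g
  strontianite: 162.3 × 0.2982 = 48.40 g
  potash: 90.74 × 0.3175 = 28.81 g
  silica sand: 433.0 × 0.002000 = 0.8660 g
Total LOI = 131.4 g
Glass = batch − LOI = 1002 − 131.4 = 870.7 g

LOI loss = 131.4 g; glass = 870.7 g; yield = 86.88%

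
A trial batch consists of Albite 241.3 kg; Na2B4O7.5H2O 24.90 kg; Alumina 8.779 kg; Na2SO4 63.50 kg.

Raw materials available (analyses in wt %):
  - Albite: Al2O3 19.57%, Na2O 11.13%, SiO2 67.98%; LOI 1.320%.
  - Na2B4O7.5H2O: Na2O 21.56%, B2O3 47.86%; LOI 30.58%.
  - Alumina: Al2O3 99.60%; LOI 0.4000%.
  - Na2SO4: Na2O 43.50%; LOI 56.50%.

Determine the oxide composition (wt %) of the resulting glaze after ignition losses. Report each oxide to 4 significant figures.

Glass mass = 291.8 kg (batch 338.5 − LOI 46.71).
Composition: Al2O3 19.18%, Na2O 20.51%, B2O3 4.084%, SiO2 56.22%

In-progress results are printed rounded to 4 significant digits in the working; the working math maintains full float precision from start to finish. Each reported value takes just one rounding — derived quantities, including LOI, glass mass, yield, totals, four oxide percentages, are carried starting from the weights on 291.8 kg of glass in full float precision, as written in the problem or the answer.
Oxide-by-oxide delivered mass:
  Al2O3: 241.3·0.1957 + 8.779·0.9960 = 55.97 kg
  Na2O: 241.3·0.1113 + 24.90·0.2156 + 63.50·0.4350 = 59.85 kg
  B2O3: 24.90·0.4786 = 11.92 kg
  SiO2: 241.3·0.6798 = 164.0 kg
LOI: 241.3·0.01320 + 24.90·0.3058 + 8.779·0.004000 + 63.50·0.5650 = 46.71 kg
Net of LOI, the glass mass = 338.5 − 46.71 = 291.8 kg (= the summed oxide contributions)
each oxide over glass, ×100, is wt %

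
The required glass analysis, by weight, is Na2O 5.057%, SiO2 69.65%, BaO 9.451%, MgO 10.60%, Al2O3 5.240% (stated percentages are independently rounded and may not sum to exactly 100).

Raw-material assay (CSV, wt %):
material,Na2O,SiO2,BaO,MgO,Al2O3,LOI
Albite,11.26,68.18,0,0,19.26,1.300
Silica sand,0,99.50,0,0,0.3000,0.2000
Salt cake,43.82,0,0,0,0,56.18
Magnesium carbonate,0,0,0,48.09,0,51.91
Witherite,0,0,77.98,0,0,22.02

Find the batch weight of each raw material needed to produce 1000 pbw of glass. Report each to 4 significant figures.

Batch per 1000 pbw glass:
  Albite: 264.0 pbw
  Silica sand: 519.1 pbw
  Salt cake: 47.57 pbw
  Magnesium carbonate: 220.4 pbw
  Witherite: 121.2 pbw
Total batch = 1172 pbw; LOI loss = 172.3 pbw; yield = 85.30%

Rounding to 4 significant digits governs each intermediate as displayed. The whole derivation holds exact precision throughout. Each reported value is rounded once only; all derived quantities, including the yield, the totals, ignition loss, the five compositions, glass mass, are recomputed from the weighed amounts for 1000 pbw of glass in full float precision exactly as printed in question or answer.
Target masses of each oxide per 1000 pbw glass:
  Na2O: 5.057% × 1000 = 50.57 pbw
  SiO2: 69.65% × 1000 = 696.5 pbw
  BaO: 9.451% × 1000 = 94.51 pbw
  MgO: 10.60% × 1000 = 106.0 pbw
  Al2O3: 5.240% × 1000 = 52.40 pbw
Oxide-by-oxide audit using the reported weights, relative to the basis at hand (target by target, the sums agree up to rounding of the answer):
  Na2O: 264.0·0.1126 + 47.57·0.4382 = 50.57 pbw (target 50.57 pbw)
  SiO2: 264.0·0.6818 + 519.1·0.9950 = 696.5 pbw (target 696.5 pbw)
  BaO: 121.2·0.7798 = 94.51 pbw (target 94.51 pbw)
  MgO: 220.4·0.4809 = 106.0 pbw (target 106.0 pbw)
  Al2O3: 264.0·0.1926 + 519.1·0.003000 = 52.40 pbw (target 52.40 pbw)
Consistency of the glass mass: batch Σ − ignition loss = 1000 pbw (per-oxide target masses sum to 1000 pbw; with the basis standing at 1000 pbw — deltas are rounding alone).
Whole-batch sum: Σ batch = 1172 pbw; LOI loss = Σ batch·LOI = 172.3 pbw; the yield ratio, glass ÷ batch: 85.30%.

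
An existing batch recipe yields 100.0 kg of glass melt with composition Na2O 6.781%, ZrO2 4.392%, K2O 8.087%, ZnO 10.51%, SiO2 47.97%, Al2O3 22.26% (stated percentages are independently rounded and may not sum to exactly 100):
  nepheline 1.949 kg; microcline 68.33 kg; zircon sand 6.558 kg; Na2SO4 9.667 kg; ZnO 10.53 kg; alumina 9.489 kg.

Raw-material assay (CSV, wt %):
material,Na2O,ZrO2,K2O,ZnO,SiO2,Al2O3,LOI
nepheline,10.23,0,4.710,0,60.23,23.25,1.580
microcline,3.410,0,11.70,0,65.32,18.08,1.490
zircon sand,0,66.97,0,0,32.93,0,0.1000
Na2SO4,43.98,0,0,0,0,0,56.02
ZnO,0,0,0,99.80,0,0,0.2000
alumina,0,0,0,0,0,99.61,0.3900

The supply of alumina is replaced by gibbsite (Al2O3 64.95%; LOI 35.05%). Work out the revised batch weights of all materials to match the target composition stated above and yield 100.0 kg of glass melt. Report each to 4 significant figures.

Revised batch per 100.0 kg glass melt:
  nepheline: 1.949 kg
  microcline: 68.33 kg
  zircon sand: 6.558 kg
  Na2SO4: 9.667 kg
  ZnO: 10.53 kg
  gibbsite: 14.55 kg
Total batch = 111.6 kg; LOI loss = 11.59 kg

Intermediates appear (rounded to 4 significant digits) across the worked steps; each numeric step maintains full float precision from first step to last — every reported result takes a single rounding; all derived quantities, including six oxide percentages, ignition loss, the totals, glass mass, yield, are recomputed starting from the weights per 100.0 kg of glass at full precision, precisely as stated by the problem or the answer.
Per-oxide target masses for 100.0 kg glass melt:
  Na2O: 6.781% × 100.0 = 6.781 kg
  ZrO2: 4.392% × 100.0 = 4.392 kg
  K2O: 8.087% × 100.0 = 8.087 kg
  ZnO: 10.51% × 100.0 = 10.51 kg
  SiO2: 47.97% × 100.0 = 47.97 kg
  Al2O3: 22.26% × 100.0 = 22.26 kg
Checking each oxide sum per the reported batch figures, versus the basis set out (target by target, the sums agree inside rounding margins):
  Na2O: 1.949·0.1023 + 68.33·0.03410 + 9.667·0.4398 = 6.781 kg (target 6.781 kg)
  ZrO2: 6.558·0.6697 = 4.392 kg (target 4.392 kg)
  K2O: 1.949·0.04710 + 68.33·0.1170 = 8.086 kg (target 8.087 kg)
  ZnO: 10.53·0.9980 = 10.51 kg (target 10.51 kg)
  SiO2: 1.949·0.6023 + 68.33·0.6532 + 6.558·0.3293 = 47.97 kg (target 47.97 kg)
  Al2O3: 1.949·0.2325 + 68.33·0.1808 + 14.55·0.6495 = 22.26 kg (target 22.26 kg)
Glass-mass sanity pass: batch total minus LOI = 99.99 kg (the Σ of target masses is 100.0 kg; versus the stated basis of 100.0 kg — a pure rounding effect).
Batch grand total — Σ batch = 111.6 kg; LOI removed, Σ of batch·LOI: 11.59 kg; yield: glass divided by total = 89.61%.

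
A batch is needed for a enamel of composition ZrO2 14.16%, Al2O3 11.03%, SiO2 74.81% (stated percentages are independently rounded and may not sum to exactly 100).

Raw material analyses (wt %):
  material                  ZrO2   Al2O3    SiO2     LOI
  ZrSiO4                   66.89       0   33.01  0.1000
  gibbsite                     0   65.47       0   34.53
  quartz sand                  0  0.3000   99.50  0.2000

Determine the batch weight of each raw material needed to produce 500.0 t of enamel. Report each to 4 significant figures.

Values along the way are shown, with 4-significant-figure rounding, in the working — all arithmetic maintains exact precision through every step. Every reported result includes exactly one rounding; the derived quantities are re-derived in full float precision (the three compositions, ignition loss, totals, yield, net glass mass) using the weight values for 500.0 t of glass, exactly as printed in problem or answer.
Oxide mass targets, per 500.0 t enamel:
  ZrO2: 14.16% × 500.0 = 70.80 t
  Al2O3: 11.03% × 500.0 = 55.15 t
  SiO2: 74.81% × 500.0 = 374.0 t
A balance pass over the oxides, working from each reported weight, for the quoted basis mass (each sum matches its target mass given rounding of the digits):
  ZrO2: 105.8·0.6689 = 70.77 t (target 70.80 t)
  Al2O3: 82.68·0.6547 + 340.8·0.003000 = 55.15 t (target 55.15 t)
  SiO2: 105.8·0.3301 + 340.8·0.9950 = 374.0 t (target 374.0 t)
Glass-mass sanity pass: batch total minus LOI = 499.9 t (targets for the oxides total 500.0 t; versus the stated basis of 500.0 t — any gap is answer rounding).
Batch total: Σ batch = 529.3 t; LOI loss = Σ batch·LOI = 29.34 t; as yield: glass ÷ batch → 94.46%.

Batch per 500.0 t enamel:
  ZrSiO4: 105.8 t
  gibbsite: 82.68 t
  quartz sand: 340.8 t
Total batch = 529.3 t; LOI loss = 29.34 t; yield = 94.46%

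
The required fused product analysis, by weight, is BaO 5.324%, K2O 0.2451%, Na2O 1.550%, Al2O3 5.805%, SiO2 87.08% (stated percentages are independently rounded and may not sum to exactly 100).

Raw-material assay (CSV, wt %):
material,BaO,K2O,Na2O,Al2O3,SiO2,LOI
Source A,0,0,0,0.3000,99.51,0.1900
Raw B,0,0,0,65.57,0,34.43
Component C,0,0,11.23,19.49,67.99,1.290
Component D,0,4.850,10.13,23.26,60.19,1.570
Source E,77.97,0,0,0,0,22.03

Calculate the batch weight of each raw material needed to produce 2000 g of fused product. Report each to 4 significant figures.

Batch per 2000 g fused product:
  Source A: 1563 g
  Raw B: 79.11 g
  Component C: 184.9 g
  Component D: 101.1 g
  Source E: 136.6 g
Total batch = 2065 g; LOI loss = 64.27 g; yield = 96.89%

Values along the way are displayed, rounded to four significant figures, as written. Full precision is maintained in every operation; exactly one rounding lands on every reported figure; derived quantities (five oxide percentages, the totals, LOI, the yield, glass mass) are rebuilt in full float precision from the weighed amounts per 2000 g of glass as set out in the problem or answer text.
The oxide mass targets at 2000 g fused product:
  BaO: 5.324% × 2000 = 106.5 g
  K2O: 0.2451% × 2000 = 4.902 g
  Na2O: 1.550% × 2000 = 31.00 g
  Al2O3: 5.805% × 2000 = 116.1 g
  SiO2: 87.08% × 2000 = 1742 g
Checking each oxide sum on the weights just shown, per the basis as stated (sum by sum, the targets are met modulo rounding of the values):
  BaO: 136.6·0.7797 = 106.5 g (target 106.5 g)
  K2O: 101.1·0.04850 = 4.903 g (target 4.902 g)
  Na2O: 184.9·0.1123 + 101.1·0.1013 = 31.01 g (target 31.00 g)
  Al2O3: 1563·0.003000 + 79.11·0.6557 + 184.9·0.1949 + 101.1·0.2326 = 116.1 g (target 116.1 g)
  SiO2: 1563·0.9951 + 184.9·0.6799 + 101.1·0.6019 = 1742 g (target 1742 g)
Consistency of the glass mass: total charge less LOI = 2000 g (targets for the oxides total 2000 g; basis as stated: 2000 g — differing by rounding only).
Total batch = Σ batch = 2065 g; ignition loss, Σ(batch × LOI) = 64.27 g; yield, glass over the total, = 96.89%.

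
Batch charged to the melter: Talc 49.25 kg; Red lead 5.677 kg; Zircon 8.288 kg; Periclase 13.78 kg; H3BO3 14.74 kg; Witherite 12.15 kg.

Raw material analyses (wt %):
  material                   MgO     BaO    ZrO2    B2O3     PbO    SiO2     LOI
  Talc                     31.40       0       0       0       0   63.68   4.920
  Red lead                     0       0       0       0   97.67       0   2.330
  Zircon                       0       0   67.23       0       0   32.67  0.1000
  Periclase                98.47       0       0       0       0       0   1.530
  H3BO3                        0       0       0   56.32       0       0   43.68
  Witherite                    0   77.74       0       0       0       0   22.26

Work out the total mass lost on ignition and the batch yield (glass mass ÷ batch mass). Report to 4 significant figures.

Values along the way appear rounded to four significant figures in the printout. The whole derivation carries full float precision through the solve; each reported value takes just one rounding. Derived quantities are rebuilt from the weighed amounts on 91.97 kg of glass at full precision (glass mass, the totals, the yield, six oxide percentages, ignition loss) as written in question or answer.
LOI of each material in turn:
  Talc: 49.25 × 0.04920 = 2.423 kg
  Red lead: 5.677 × 0.02330 = 0.1323 kg
  Zircon: 8.288 × 0.001000 = 0.008288 kg
  Periclase: 13.78 × 0.01530 = 0.2108 kg
  H3BO3: 14.74 × 0.4368 = 6.438 kg
  Witherite: 12.15 × 0.2226 = 2.705 kg
Total LOI = 11.92 kg
Glass = batch − LOI = 103.9 − 11.92 = 91.97 kg

LOI loss = 11.92 kg; glass = 91.97 kg; yield = 88.53%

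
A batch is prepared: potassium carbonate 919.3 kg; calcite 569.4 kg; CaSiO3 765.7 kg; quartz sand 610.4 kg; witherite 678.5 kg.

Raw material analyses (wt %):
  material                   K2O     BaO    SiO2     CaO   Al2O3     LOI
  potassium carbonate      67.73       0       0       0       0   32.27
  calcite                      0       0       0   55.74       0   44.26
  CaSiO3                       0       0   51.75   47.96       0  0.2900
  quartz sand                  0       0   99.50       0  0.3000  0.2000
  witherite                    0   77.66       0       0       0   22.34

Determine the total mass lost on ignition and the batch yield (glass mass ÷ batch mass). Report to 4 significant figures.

LOI loss = 703.7 kg; glass = 2840 kg; yield = 80.14%

The whole derivation keeps full precision through the solve; the intermediate values are printed (rounded to four significant digits) as written; every reported value is rounded once only. The derived quantities, which include the yield, five oxide percentages, glass mass, ignition loss, totals, are computed in exact precision, as quoted within the question or the answer, using the weight values per 2840 kg of glass.
Each material's LOI contribution:
  potassium carbonate: 919.3 × 0.3227 = 296.7 kg
  calcite: 569.4 × 0.4426 = 252.0 kg
  CaSiO3: 765.7 × 0.002900 = 2.221 kg
  quartz sand: 610.4 × 0.002000 = 1.221 kg
  witherite: 678.5 × 0.2234 = 151.6 kg
Total LOI = 703.7 kg
Glass = batch − LOI = 3543 − 703.7 = 2840 kg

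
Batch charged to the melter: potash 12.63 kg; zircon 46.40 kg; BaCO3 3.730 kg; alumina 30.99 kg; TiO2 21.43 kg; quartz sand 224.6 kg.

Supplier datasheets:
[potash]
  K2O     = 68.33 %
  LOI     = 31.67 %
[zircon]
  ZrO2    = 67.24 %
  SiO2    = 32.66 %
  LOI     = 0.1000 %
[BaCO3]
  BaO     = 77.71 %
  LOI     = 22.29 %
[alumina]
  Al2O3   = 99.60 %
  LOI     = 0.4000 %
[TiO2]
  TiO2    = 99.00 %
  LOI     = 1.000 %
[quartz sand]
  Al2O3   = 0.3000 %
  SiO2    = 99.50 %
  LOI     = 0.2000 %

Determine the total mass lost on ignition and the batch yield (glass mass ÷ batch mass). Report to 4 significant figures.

Values along the way are displayed, rounded to 4 significant digits, alongside each step — the whole derivation runs at full precision end to end. A single rounding completes each reported number. Derived quantities are rebuilt from the batch weights on 334.1 kg of glass in full float precision (LOI, the totals, the yield, glass mass, six oxide percentages), exactly as printed in either problem or answer.
Each material's LOI contribution:
  potash: 12.63 × 0.3167 = 4.000 kg
  zircon: 46.40 × 0.001000 = 0.04640 kg
  BaCO3: 3.730 × 0.2229 = 0.8314 kg
  alumina: 30.99 × 0.004000 = 0.1240 kg
  TiO2: 21.43 × 0.01000 = 0.2143 kg
  quartz sand: 224.6 × 0.002000 = 0.4492 kg
Total LOI = 5.665 kg
Glass = batch − LOI = 339.8 − 5.665 = 334.1 kg

LOI loss = 5.665 kg; glass = 334.1 kg; yield = 98.33%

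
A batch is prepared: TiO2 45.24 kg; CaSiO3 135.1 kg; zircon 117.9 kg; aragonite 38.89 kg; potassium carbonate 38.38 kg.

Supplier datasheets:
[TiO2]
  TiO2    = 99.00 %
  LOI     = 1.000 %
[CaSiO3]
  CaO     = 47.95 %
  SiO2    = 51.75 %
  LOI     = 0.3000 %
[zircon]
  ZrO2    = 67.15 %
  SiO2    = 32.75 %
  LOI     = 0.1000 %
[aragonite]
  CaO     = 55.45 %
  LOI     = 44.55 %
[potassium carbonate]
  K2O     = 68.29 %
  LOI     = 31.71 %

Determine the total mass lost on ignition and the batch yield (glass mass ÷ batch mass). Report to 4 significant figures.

LOI loss = 30.47 kg; glass = 345.0 kg; yield = 91.89%

All internal work keeps exact precision in all steps. Values along the way are printed (rounded to 4 significant figures) in the printout. Each reported value sees exactly one rounding. All derived quantities, which include glass mass, ignition loss, the totals, yield, the five compositions, are computed at full precision, as they appear in question or answer, from the weighed amounts for 345.0 kg of glass.
Each material's LOI contribution:
  TiO2: 45.24 × 0.01000 = 0.4524 kg
  CaSiO3: 135.1 × 0.003000 = 0.4053 kg
  zircon: 117.9 × 0.001000 = 0.1179 kg
  aragonite: 38.89 × 0.4455 = 17.33 kg
  potassium carbonate: 38.38 × 0.3171 = 12.17 kg
Total LOI = 30.47 kg
Glass = batch − LOI = 375.5 − 30.47 = 345.0 kg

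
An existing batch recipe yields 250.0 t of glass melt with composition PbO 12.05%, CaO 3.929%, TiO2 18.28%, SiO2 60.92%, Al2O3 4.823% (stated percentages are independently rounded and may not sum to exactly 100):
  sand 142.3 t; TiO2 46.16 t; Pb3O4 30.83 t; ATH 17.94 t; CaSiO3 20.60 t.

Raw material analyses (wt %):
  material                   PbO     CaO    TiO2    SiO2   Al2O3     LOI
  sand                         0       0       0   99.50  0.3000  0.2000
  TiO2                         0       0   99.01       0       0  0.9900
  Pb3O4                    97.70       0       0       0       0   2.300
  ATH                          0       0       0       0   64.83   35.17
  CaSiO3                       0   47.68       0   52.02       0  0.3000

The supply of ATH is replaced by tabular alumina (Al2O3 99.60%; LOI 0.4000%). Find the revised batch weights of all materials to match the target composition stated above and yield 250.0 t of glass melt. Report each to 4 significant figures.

Intermediates are displayed rounded to four significant digits on the page. The whole derivation keeps full float precision at all times; each reported number takes exactly one rounding; the derived quantities are rebuilt starting from the weights on 250.0 t of glass at full precision (LOI, totals, five oxide percentages, net glass mass, yield), as quoted within the problem or answer text.
Oxide mass targets, per 250.0 t glass melt:
  PbO: 12.05% × 250.0 = 30.12 t
  CaO: 3.929% × 250.0 = 9.822 t
  TiO2: 18.28% × 250.0 = 45.70 t
  SiO2: 60.92% × 250.0 = 152.3 t
  Al2O3: 4.823% × 250.0 = 12.06 t
Checking each oxide sum given the weights on record, relative to the basis at hand (sums match the target masses inside rounding margins):
  PbO: 30.83·0.9770 = 30.12 t (target 30.12 t)
  CaO: 20.60·0.4768 = 9.822 t (target 9.822 t)
  TiO2: 46.16·0.9901 = 45.70 t (target 45.70 t)
  SiO2: 142.3·0.9950 + 20.60·0.5202 = 152.3 t (target 152.3 t)
  Al2O3: 142.3·0.003000 + 11.68·0.9960 = 12.06 t (target 12.06 t)
The glass-mass cross-check: total charge less LOI = 250.0 t (per-oxide target masses sum to 250.0 t; against the stated basis, 250.0 t — a pure rounding effect).
Batch grand total — Σ batch = 251.6 t; Σ batch·LOI gives LOI loss = 1.559 t; glass ÷ batch gives a yield of 99.38%.

Revised batch per 250.0 t glass melt:
  sand: 142.3 t
  TiO2: 46.16 t
  Pb3O4: 30.83 t
  tabular alumina: 11.68 t
  CaSiO3: 20.60 t
Total batch = 251.6 t; LOI loss = 1.559 t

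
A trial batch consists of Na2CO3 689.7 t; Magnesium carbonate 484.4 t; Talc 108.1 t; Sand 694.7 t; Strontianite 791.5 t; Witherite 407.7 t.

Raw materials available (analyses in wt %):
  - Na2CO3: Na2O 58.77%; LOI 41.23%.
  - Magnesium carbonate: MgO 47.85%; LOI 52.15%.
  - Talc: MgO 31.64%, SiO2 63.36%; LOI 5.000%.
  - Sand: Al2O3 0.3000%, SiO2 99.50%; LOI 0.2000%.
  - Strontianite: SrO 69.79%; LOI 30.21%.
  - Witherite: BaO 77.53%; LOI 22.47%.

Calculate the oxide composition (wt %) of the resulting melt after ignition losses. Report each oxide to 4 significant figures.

Mid-chain values are shown rounded to four significant digits between the steps; the whole derivation runs at exact precision in every operation; each reported value undergoes a single rounding — derived quantities, including glass mass, totals, the yield, six oxide percentages, ignition loss, are recomputed using the weight values per 2302 t of glass in full float precision, exactly as shown in question or answer.
Oxide masses out of the charge:
  BaO: 407.7·0.7753 = 316.1 t
  Al2O3: 694.7·0.003000 = 2.084 t
  MgO: 484.4·0.4785 + 108.1·0.3164 = 266.0 t
  Na2O: 689.7·0.5877 = 405.3 t
  SrO: 791.5·0.6979 = 552.4 t
  SiO2: 108.1·0.6336 + 694.7·0.9950 = 759.7 t
LOI: 689.7·0.4123 + 484.4·0.5215 + 108.1·0.05000 + 694.7·0.002000 + 791.5·0.3021 + 407.7·0.2247 = 874.5 t
The glass mass, total less LOI, = 3176 − 874.5 = 2302 t (equal to the oxide-mass sum)
wt % = oxide mass / glass mass × 100

Glass mass = 2302 t (batch 3176 − LOI 874.5).
Composition: BaO 13.73%, Al2O3 0.09055%, MgO 11.56%, Na2O 17.61%, SrO 24.00%, SiO2 33.01%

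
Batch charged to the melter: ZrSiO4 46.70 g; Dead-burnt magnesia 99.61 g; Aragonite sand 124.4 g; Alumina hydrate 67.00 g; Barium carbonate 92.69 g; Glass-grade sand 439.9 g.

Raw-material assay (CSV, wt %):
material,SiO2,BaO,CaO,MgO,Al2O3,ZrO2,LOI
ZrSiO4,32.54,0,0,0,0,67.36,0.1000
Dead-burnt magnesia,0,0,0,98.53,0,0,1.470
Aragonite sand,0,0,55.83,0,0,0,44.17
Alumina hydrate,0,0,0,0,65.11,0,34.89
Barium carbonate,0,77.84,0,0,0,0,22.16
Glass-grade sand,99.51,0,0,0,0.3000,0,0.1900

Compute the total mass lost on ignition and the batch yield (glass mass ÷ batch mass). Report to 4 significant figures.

Mid-chain values are printed, rounded to 4 significant digits, alongside each step; the whole derivation maintains full float precision from first step to last — every reported value carries a single rounding — all derived quantities, including the yield, LOI, six oxide percentages, totals, glass mass, are rebuilt from the weighed amounts on 769.1 g of glass in exact precision, as set out in the question or the answer.
Each material's LOI contribution:
  ZrSiO4: 46.70 × 0.001000 = 0.04670 g
  Dead-burnt magnesia: 99.61 × 0.01470 = 1.464 g
  Aragonite sand: 124.4 × 0.4417 = 54.95 g
  Alumina hydrate: 67.00 × 0.3489 = 23.38 g
  Barium carbonate: 92.69 × 0.2216 = 20.54 g
  Glass-grade sand: 439.9 × 0.001900 = 0.8358 g
Total LOI = 101.2 g
Glass = batch − LOI = 870.3 − 101.2 = 769.1 g

LOI loss = 101.2 g; glass = 769.1 g; yield = 88.37%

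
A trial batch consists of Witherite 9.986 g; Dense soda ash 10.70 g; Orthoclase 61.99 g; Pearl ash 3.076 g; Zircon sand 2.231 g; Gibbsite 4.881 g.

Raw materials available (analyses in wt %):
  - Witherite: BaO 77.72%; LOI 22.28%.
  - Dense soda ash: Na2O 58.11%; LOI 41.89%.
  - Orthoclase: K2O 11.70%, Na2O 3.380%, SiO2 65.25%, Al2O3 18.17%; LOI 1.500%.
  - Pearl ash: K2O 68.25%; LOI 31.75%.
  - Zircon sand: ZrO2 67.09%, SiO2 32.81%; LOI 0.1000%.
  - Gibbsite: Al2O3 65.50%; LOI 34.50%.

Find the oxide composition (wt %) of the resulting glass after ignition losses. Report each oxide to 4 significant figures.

Glass mass = 82.56 g (batch 92.86 − LOI 10.30).
Composition: K2O 11.33%, ZrO2 1.813%, Na2O 10.07%, SiO2 49.88%, BaO 9.400%, Al2O3 17.51%

In-progress results are printed, rounded to 4 significant figures, in the working. The whole derivation carries full float precision through the solve. Exactly one rounding lands on every reported number — the derived quantities are rebuilt from the batch weights for 82.56 g of glass in exact precision (yield, LOI, the six compositions, totals, net glass mass), as written in the question or the answer.
Oxide-by-oxide delivered mass:
  K2O: 61.99·0.1170 + 3.076·0.6825 = 9.352 g
  ZrO2: 2.231·0.6709 = 1.497 g
  Na2O: 10.70·0.5811 + 61.99·0.03380 = 8.313 g
  SiO2: 61.99·0.6525 + 2.231·0.3281 = 41.18 g
  BaO: 9.986·0.7772 = 7.761 g
  Al2O3: 61.99·0.1817 + 4.881·0.6550 = 14.46 g
LOI: 9.986·0.2228 + 10.70·0.4189 + 61.99·0.01500 + 3.076·0.3175 + 2.231·0.001000 + 4.881·0.3450 = 10.30 g
Net of LOI, the glass mass = 92.86 − 10.30 = 82.56 g (the oxide masses sum to this)
wt % = oxide mass / glass mass × 100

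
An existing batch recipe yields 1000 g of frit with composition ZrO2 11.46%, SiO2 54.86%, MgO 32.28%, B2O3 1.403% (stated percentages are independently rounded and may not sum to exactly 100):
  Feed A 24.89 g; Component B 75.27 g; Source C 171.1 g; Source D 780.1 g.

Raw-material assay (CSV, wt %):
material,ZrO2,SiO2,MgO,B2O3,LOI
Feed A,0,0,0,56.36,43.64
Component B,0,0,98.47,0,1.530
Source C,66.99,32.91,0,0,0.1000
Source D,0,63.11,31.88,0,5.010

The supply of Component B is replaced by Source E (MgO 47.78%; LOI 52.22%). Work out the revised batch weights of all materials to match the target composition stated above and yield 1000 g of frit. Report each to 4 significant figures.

Revised batch per 1000 g frit:
  Feed A: 24.89 g
  Source E: 155.1 g
  Source C: 171.1 g
  Source D: 780.1 g
Total batch = 1131 g; LOI loss = 131.1 g

Mid-chain values are displayed, rounded to four significant figures, across the worked steps — all internal work runs at exact precision throughout. Each reported result takes a single rounding — the derived quantities are recomputed from the weighed amounts per 1000 g of glass in full precision (the yield, net glass mass, four oxide percentages, the totals, ignition loss) as quoted within the problem or answer text.
Oxide mass targets, per 1000 g frit:
  ZrO2: 11.46% × 1000 = 114.6 g
  SiO2: 54.86% × 1000 = 548.6 g
  MgO: 32.28% × 1000 = 322.8 g
  B2O3: 1.403% × 1000 = 14.03 g
Per-oxide balance check with the batch weights as given, versus the basis set out (delivered sums recover each target exact up to rounding of places):
  ZrO2: 171.1·0.6699 = 114.6 g (target 114.6 g)
  SiO2: 171.1·0.3291 + 780.1·0.6311 = 548.6 g (target 548.6 g)
  MgO: 155.1·0.4778 + 780.1·0.3188 = 322.8 g (target 322.8 g)
  B2O3: 24.89·0.5636 = 14.03 g (target 14.03 g)
Glass-mass sanity pass: batch total minus LOI = 1000 g (targets for the oxides total 1000 g; the stated basis being 1000 g — rounding explains the deltas).
Adding the batch up: Σ batch = 1131 g; ignition loss, Σ(batch × LOI) = 131.1 g; yield = glass ÷ total batch = 88.41%.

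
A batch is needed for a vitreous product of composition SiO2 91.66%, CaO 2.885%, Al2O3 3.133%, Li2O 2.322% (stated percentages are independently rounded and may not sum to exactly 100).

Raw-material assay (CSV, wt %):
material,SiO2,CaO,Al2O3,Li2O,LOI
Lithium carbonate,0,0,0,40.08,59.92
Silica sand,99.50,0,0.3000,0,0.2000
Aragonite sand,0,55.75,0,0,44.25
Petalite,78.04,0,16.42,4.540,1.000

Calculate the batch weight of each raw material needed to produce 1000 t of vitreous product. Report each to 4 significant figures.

Every computation carries full float precision through every step; the intermediate values are printed rounded off to 4 significant digits at each printed step. Exactly one rounding lands on every reported figure — the derived quantities (the totals, the four compositions, ignition loss, glass mass, yield) are re-derived from the weighed amounts for 1000 t of glass in full precision, as they appear in the problem or answer text.
The oxide mass targets at 1000 t vitreous product:
  SiO2: 91.66% × 1000 = 916.6 t
  CaO: 2.885% × 1000 = 28.85 t
  Al2O3: 3.133% × 1000 = 31.33 t
  Li2O: 2.322% × 1000 = 23.22 t
Mass-balance tally per oxide applying the batch weights above, versus the basis set out (each sum matches its target mass given rounding of the digits):
  SiO2: 782.8·0.9950 + 176.5·0.7804 = 916.6 t (target 916.6 t)
  CaO: 51.75·0.5575 = 28.85 t (target 28.85 t)
  Al2O3: 782.8·0.003000 + 176.5·0.1642 = 31.33 t (target 31.33 t)
  Li2O: 37.94·0.4008 + 176.5·0.04540 = 23.22 t (target 23.22 t)
Mass balance on the glass: whole batch net of LOI = 1000 t (the Σ of target masses is 1000 t; the stated basis being 1000 t — any gap is answer rounding).
Total batch = Σ batch = 1049 t; LOI removed, Σ of batch·LOI: 48.96 t; yield = glass ÷ total batch = 95.33%.

Batch per 1000 t vitreous product:
  Lithium carbonate: 37.94 t
  Silica sand: 782.8 t
  Aragonite sand: 51.75 t
  Petalite: 176.5 t
Total batch = 1049 t; LOI loss = 48.96 t; yield = 95.33%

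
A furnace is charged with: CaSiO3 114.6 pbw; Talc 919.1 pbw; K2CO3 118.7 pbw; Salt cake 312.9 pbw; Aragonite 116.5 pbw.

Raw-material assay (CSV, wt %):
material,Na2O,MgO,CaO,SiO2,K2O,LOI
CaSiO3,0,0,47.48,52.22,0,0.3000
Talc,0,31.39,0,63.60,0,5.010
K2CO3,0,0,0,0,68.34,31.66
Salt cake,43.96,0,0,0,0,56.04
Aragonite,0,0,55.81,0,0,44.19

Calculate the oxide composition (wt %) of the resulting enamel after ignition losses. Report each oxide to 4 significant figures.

The whole derivation keeps exact precision through every step. Mid-chain values appear with 4-significant-digit rounding in the printout — each reported result carries a single rounding — all derived quantities (glass mass, ignition loss, yield, the five compositions, the totals) are recomputed in full float precision from the weighed amounts at 1271 pbw of glass as given in the question or the answer.
Per-oxide mass from batch:
  Na2O: 312.9·0.4396 = 137.6 pbw
  MgO: 919.1·0.3139 = 288.5 pbw
  CaO: 114.6·0.4748 + 116.5·0.5581 = 119.4 pbw
  SiO2: 114.6·0.5222 + 919.1·0.6360 = 644.4 pbw
  K2O: 118.7·0.6834 = 81.12 pbw
LOI: 114.6·0.003000 + 919.1·0.05010 + 118.7·0.3166 + 312.9·0.5604 + 116.5·0.4419 = 310.8 pbw
Glass = total batch minus LOI = 1582 − 310.8 = 1271 pbw (= Σ oxide masses)
wt % = 100 × oxide mass / glass mass

Glass mass = 1271 pbw (batch 1582 − LOI 310.8).
Composition: Na2O 10.82%, MgO 22.70%, CaO 9.397%, SiO2 50.70%, K2O 6.382%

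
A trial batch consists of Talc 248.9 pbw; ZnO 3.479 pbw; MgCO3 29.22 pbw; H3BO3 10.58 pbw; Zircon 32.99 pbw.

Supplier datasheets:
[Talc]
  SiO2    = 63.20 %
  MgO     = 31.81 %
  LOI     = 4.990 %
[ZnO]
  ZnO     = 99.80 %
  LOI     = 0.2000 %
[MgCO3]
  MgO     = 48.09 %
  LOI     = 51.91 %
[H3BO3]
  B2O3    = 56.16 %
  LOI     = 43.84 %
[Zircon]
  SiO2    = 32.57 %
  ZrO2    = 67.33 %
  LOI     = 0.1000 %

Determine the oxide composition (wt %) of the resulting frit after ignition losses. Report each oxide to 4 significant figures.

Intermediates are displayed rounded to 4 significant figures in the printout — the whole derivation holds full precision all the way through — every reported result sees exactly one rounding — all derived quantities are rebuilt from the weighed amounts at 292.9 pbw of glass at exact precision (five oxide percentages, the yield, net glass mass, ignition loss, the totals) as they appear in the problem or the answer.
Delivered oxide masses:
  SiO2: 248.9·0.6320 + 32.99·0.3257 = 168.0 pbw
  MgO: 248.9·0.3181 + 29.22·0.4809 = 93.23 pbw
  ZnO: 3.479·0.9980 = 3.472 pbw
  B2O3: 10.58·0.5616 = 5.942 pbw
  ZrO2: 32.99·0.6733 = 22.21 pbw
LOI: 248.9·0.04990 + 3.479·0.002000 + 29.22·0.5191 + 10.58·0.4384 + 32.99·0.001000 = 32.27 pbw
Glass mass = batch − LOI = 325.2 − 32.27 = 292.9 pbw (consistent with Σ oxide mass)
oxide / glass × 100 gives the wt %

Glass mass = 292.9 pbw (batch 325.2 − LOI 32.27).
Composition: SiO2 57.37%, MgO 31.83%, ZnO 1.185%, B2O3 2.029%, ZrO2 7.583%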